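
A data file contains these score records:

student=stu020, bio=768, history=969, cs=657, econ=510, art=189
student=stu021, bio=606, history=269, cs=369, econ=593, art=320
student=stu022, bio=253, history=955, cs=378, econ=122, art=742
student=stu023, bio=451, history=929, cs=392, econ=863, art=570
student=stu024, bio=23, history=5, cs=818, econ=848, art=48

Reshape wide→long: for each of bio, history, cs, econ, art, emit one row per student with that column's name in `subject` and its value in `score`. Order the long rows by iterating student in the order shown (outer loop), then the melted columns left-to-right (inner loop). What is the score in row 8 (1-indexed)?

25 rows total (5 × 5). Row 8: index ⌊(8-1)/5⌋ = 1 into student → stu021; (8-1) mod 5 = 2 into the melted columns → cs.
So row 8 is (stu021, cs, 369); score = 369.

369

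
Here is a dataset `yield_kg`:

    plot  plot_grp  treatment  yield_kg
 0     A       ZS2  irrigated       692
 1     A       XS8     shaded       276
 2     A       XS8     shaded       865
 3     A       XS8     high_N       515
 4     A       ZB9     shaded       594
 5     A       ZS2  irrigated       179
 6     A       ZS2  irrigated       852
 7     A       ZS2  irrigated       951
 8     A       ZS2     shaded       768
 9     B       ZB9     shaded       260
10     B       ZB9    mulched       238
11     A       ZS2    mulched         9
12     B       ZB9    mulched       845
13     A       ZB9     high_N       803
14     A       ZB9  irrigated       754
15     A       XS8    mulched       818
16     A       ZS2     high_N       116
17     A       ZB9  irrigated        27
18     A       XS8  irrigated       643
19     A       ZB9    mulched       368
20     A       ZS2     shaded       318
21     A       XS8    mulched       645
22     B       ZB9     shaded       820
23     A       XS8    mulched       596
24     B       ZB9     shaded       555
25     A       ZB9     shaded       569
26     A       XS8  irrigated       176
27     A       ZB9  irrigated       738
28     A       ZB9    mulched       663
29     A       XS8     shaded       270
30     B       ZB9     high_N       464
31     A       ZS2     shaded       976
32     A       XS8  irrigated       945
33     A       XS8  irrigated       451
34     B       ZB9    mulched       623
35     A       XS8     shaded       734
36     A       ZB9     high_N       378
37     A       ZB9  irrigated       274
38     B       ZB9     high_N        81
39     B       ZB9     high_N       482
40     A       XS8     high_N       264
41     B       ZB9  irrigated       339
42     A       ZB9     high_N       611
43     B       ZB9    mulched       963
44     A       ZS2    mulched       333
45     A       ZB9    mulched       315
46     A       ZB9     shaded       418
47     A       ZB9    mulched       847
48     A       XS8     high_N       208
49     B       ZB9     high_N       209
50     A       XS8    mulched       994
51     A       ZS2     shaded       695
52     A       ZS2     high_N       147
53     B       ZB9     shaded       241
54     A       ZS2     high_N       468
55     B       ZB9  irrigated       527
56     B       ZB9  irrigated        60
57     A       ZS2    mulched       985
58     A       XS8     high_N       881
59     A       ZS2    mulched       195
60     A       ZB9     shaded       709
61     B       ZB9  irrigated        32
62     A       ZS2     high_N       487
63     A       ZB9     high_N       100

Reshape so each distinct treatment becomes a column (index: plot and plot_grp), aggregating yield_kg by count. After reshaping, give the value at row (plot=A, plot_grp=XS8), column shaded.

Rows with plot=A, plot_grp=XS8 and treatment=shaded: yield_kg values are 276, 865, 270, 734.
4 rows match — count = 4.

4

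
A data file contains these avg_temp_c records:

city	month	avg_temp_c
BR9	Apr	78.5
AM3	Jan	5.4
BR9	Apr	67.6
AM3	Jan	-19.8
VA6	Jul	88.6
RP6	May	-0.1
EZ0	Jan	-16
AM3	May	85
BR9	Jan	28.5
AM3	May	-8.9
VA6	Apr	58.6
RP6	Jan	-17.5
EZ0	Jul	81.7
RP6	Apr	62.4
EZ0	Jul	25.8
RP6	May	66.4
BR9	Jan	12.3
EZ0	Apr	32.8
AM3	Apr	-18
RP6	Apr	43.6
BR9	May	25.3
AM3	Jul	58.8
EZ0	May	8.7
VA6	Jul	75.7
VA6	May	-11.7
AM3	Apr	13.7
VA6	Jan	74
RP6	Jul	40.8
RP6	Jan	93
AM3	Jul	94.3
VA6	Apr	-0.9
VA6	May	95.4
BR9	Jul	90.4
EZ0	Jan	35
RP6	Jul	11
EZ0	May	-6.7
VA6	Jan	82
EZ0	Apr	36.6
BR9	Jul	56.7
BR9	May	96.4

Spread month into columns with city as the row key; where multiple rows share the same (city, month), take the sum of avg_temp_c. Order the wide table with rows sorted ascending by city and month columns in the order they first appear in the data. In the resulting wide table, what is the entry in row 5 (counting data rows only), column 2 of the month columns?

156

With rows sorted ascending by city, row 5 is city=VA6. month columns in first-appearance order: Apr, Jan, Jul, May; column 2 is Jan.
Long rows with city=VA6, month=Jan: 74 + 82 = 156.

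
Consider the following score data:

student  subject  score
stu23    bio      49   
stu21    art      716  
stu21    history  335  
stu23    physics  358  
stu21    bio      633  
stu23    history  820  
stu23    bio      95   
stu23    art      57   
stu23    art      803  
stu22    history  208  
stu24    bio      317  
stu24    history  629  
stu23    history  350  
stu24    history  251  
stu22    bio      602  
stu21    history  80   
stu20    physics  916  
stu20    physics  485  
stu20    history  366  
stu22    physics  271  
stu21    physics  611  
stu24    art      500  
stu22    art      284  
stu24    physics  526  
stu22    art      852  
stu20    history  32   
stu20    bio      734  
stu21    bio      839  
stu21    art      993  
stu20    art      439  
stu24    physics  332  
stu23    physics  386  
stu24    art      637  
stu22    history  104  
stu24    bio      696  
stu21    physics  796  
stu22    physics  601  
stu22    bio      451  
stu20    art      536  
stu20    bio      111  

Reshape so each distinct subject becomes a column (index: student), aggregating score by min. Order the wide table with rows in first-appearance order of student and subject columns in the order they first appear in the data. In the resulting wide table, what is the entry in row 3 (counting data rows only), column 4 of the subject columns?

With rows in first-appearance order of student, row 3 is student=stu22. subject columns in first-appearance order: bio, art, history, physics; column 4 is physics.
Long rows with student=stu22, subject=physics: min(271, 601) = 271.

271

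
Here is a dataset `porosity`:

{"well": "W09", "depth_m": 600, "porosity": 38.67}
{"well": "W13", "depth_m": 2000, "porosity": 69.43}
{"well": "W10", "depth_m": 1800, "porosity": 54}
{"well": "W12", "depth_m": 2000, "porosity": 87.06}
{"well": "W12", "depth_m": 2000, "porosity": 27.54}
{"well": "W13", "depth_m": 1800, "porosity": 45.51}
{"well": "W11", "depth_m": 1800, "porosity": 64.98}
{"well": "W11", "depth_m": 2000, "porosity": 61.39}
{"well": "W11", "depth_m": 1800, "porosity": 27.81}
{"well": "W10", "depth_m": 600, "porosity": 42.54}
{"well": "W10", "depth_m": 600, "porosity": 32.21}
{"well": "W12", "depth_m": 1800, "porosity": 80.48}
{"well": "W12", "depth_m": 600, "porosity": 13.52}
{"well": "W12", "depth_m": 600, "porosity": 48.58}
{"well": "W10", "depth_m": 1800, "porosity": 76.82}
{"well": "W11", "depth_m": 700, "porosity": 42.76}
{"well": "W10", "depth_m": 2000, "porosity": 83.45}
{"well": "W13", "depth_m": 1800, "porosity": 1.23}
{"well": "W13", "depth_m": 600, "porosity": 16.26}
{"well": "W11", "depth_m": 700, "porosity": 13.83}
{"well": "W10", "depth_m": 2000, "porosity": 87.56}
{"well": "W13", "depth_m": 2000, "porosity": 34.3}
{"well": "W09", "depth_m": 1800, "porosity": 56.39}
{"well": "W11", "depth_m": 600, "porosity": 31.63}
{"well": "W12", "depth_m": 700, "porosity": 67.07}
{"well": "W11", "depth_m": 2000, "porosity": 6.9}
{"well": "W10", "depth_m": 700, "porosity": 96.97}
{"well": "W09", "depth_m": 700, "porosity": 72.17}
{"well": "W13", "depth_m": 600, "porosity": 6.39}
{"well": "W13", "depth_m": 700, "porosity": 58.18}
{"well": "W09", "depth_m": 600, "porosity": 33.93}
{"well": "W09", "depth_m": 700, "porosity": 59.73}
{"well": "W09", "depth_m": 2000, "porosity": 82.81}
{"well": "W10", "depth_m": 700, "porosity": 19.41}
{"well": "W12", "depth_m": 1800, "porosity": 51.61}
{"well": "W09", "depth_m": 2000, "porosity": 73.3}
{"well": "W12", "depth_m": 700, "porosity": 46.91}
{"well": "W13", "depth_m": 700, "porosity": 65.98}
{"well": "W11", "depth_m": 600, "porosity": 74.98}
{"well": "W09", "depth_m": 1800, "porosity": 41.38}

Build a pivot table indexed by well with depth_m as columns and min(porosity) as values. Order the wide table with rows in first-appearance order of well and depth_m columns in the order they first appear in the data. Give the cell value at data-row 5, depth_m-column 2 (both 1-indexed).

6.9

With rows in first-appearance order of well, row 5 is well=W11. depth_m columns in first-appearance order: 600, 2000, 1800, 700; column 2 is 2000.
Long rows with well=W11, depth_m=2000: min(61.39, 6.9) = 6.9.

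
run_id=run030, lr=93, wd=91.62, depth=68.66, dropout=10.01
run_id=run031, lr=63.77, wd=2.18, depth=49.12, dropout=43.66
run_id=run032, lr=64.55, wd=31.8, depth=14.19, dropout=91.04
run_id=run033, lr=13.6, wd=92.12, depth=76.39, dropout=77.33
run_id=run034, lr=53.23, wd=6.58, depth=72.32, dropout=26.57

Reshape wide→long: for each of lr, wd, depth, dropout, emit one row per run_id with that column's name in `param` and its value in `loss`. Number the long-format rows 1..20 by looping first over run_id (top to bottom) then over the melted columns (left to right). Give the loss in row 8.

43.66

20 rows total (5 × 4). Row 8: index ⌊(8-1)/4⌋ = 1 into run_id → run031; (8-1) mod 4 = 3 into the melted columns → dropout.
So row 8 is (run031, dropout, 43.66); loss = 43.66.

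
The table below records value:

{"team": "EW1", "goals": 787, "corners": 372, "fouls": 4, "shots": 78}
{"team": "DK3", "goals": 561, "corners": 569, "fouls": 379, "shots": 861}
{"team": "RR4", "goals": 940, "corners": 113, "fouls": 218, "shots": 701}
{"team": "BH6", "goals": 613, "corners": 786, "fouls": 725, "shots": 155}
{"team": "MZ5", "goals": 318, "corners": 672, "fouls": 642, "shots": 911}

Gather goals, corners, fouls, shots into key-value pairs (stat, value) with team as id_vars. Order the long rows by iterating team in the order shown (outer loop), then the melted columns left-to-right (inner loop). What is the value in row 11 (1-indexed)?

20 rows total (5 × 4). Row 11: index ⌊(11-1)/4⌋ = 2 into team → RR4; (11-1) mod 4 = 2 into the melted columns → fouls.
So row 11 is (RR4, fouls, 218); value = 218.

218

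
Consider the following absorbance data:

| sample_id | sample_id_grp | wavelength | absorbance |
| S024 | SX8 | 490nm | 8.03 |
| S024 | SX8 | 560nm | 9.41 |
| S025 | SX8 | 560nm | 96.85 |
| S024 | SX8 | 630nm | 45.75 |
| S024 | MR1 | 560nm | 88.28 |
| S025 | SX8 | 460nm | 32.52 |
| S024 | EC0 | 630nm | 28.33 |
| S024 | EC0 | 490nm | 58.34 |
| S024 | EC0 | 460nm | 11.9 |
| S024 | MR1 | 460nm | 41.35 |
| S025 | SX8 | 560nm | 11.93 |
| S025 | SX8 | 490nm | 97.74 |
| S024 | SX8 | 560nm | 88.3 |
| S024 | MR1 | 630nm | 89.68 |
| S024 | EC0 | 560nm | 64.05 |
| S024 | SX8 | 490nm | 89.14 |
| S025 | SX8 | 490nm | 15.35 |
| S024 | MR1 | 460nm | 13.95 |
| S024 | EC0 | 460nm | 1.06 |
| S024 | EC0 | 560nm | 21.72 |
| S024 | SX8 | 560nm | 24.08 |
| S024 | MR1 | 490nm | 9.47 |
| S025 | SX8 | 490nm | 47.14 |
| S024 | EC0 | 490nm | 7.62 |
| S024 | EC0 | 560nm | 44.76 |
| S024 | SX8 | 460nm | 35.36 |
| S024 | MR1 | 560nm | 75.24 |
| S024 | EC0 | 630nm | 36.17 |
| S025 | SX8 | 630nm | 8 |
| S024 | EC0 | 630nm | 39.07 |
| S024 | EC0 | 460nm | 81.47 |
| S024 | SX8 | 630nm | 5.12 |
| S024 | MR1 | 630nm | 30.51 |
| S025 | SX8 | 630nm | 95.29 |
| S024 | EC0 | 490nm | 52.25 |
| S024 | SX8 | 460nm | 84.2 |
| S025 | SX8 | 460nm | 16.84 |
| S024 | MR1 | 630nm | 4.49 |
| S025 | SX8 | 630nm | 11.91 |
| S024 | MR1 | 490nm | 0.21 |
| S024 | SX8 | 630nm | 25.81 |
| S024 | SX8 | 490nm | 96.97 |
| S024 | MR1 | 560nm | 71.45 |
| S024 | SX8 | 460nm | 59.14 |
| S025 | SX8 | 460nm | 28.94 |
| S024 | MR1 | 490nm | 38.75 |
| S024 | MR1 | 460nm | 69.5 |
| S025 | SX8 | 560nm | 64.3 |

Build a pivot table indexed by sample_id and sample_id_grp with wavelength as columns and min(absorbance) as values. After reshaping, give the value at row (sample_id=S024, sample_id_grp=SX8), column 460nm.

Rows with sample_id=S024, sample_id_grp=SX8 and wavelength=460nm: absorbance values are 35.36, 84.2, 59.14.
min(35.36, 84.2, 59.14) = 35.36.

35.36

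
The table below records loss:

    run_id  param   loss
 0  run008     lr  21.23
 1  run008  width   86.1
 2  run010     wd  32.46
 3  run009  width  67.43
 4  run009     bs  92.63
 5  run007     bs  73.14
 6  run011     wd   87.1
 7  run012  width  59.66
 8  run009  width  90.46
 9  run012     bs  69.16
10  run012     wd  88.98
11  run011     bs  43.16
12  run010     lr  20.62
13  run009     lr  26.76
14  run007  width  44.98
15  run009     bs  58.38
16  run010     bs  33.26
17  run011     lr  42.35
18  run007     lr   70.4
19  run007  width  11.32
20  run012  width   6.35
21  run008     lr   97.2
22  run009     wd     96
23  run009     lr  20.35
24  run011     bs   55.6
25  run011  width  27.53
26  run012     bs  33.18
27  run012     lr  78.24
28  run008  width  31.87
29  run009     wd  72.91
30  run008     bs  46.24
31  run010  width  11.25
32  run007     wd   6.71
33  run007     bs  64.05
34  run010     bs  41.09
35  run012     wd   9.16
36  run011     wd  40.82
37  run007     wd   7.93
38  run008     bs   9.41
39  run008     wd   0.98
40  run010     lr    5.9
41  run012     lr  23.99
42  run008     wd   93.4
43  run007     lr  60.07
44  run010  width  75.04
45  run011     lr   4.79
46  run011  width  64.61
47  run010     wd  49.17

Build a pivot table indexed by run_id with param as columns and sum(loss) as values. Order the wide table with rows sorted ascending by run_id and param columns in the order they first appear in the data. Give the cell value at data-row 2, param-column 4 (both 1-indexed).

55.65

With rows sorted ascending by run_id, row 2 is run_id=run008. param columns in first-appearance order: lr, width, wd, bs; column 4 is bs.
Long rows with run_id=run008, param=bs: 46.24 + 9.41 = 55.65.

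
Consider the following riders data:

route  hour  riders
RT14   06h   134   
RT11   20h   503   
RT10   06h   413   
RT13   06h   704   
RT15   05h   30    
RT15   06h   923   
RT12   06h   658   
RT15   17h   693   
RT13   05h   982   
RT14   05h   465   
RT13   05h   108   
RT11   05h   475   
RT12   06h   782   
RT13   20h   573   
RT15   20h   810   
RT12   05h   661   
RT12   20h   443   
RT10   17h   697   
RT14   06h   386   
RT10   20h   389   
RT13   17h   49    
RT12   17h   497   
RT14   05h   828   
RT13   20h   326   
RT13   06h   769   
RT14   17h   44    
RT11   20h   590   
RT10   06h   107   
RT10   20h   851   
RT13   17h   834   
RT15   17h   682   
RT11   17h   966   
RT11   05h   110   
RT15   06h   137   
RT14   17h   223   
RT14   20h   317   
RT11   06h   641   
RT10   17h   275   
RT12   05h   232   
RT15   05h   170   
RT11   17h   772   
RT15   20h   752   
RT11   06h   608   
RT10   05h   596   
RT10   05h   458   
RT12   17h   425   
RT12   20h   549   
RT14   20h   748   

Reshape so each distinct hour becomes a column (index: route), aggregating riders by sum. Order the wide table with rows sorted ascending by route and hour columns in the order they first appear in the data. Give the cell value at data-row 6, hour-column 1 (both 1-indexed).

With rows sorted ascending by route, row 6 is route=RT15. hour columns in first-appearance order: 06h, 20h, 05h, 17h; column 1 is 06h.
Long rows with route=RT15, hour=06h: 923 + 137 = 1060.

1060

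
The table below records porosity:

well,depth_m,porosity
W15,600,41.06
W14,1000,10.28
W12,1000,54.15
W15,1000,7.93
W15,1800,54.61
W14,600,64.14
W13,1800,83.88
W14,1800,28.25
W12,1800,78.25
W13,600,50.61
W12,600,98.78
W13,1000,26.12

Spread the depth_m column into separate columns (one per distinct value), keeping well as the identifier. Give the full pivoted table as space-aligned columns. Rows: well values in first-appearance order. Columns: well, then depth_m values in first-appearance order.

Columns: well plus the 3 distinct depth_m values (600, 1000, 1800).
For example, row W15 column 600 takes porosity=41.06 from the long row (W15, 600).

well  600    1000   1800 
W15   41.06  7.93   54.61
W14   64.14  10.28  28.25
W12   98.78  54.15  78.25
W13   50.61  26.12  83.88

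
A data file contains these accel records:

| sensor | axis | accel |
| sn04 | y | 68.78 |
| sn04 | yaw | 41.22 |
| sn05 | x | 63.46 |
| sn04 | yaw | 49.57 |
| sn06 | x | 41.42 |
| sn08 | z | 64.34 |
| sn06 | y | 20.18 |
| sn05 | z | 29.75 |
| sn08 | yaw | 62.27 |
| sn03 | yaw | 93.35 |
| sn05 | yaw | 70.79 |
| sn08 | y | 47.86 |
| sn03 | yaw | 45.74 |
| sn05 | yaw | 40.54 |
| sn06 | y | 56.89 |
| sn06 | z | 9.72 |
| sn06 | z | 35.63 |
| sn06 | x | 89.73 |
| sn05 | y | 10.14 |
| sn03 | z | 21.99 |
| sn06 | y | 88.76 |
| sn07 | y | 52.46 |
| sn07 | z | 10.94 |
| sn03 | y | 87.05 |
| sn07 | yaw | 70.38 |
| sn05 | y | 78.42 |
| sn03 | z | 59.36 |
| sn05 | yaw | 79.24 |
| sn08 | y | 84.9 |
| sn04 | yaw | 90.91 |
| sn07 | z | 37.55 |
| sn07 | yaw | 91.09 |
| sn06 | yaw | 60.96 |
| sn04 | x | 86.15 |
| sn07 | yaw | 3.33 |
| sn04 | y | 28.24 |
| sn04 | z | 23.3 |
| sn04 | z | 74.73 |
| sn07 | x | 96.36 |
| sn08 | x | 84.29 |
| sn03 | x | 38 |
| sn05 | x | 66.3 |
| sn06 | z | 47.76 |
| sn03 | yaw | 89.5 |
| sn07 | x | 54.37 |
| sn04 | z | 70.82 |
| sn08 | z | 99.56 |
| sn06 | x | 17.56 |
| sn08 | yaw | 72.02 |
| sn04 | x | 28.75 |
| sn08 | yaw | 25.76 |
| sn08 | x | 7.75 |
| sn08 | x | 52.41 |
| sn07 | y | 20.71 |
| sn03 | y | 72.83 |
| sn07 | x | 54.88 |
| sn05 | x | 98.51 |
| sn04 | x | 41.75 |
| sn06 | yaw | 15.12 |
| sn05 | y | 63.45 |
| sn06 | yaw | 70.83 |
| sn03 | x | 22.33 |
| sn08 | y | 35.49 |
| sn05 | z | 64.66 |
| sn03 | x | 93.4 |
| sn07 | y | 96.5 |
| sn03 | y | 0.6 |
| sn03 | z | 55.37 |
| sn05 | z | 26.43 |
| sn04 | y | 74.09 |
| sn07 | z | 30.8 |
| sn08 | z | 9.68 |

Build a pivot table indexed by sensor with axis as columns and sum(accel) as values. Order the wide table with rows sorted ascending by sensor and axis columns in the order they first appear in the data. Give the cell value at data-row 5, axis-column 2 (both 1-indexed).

With rows sorted ascending by sensor, row 5 is sensor=sn07. axis columns in first-appearance order: y, yaw, x, z; column 2 is yaw.
Long rows with sensor=sn07, axis=yaw: 70.38 + 91.09 + 3.33 = 164.80.

164.80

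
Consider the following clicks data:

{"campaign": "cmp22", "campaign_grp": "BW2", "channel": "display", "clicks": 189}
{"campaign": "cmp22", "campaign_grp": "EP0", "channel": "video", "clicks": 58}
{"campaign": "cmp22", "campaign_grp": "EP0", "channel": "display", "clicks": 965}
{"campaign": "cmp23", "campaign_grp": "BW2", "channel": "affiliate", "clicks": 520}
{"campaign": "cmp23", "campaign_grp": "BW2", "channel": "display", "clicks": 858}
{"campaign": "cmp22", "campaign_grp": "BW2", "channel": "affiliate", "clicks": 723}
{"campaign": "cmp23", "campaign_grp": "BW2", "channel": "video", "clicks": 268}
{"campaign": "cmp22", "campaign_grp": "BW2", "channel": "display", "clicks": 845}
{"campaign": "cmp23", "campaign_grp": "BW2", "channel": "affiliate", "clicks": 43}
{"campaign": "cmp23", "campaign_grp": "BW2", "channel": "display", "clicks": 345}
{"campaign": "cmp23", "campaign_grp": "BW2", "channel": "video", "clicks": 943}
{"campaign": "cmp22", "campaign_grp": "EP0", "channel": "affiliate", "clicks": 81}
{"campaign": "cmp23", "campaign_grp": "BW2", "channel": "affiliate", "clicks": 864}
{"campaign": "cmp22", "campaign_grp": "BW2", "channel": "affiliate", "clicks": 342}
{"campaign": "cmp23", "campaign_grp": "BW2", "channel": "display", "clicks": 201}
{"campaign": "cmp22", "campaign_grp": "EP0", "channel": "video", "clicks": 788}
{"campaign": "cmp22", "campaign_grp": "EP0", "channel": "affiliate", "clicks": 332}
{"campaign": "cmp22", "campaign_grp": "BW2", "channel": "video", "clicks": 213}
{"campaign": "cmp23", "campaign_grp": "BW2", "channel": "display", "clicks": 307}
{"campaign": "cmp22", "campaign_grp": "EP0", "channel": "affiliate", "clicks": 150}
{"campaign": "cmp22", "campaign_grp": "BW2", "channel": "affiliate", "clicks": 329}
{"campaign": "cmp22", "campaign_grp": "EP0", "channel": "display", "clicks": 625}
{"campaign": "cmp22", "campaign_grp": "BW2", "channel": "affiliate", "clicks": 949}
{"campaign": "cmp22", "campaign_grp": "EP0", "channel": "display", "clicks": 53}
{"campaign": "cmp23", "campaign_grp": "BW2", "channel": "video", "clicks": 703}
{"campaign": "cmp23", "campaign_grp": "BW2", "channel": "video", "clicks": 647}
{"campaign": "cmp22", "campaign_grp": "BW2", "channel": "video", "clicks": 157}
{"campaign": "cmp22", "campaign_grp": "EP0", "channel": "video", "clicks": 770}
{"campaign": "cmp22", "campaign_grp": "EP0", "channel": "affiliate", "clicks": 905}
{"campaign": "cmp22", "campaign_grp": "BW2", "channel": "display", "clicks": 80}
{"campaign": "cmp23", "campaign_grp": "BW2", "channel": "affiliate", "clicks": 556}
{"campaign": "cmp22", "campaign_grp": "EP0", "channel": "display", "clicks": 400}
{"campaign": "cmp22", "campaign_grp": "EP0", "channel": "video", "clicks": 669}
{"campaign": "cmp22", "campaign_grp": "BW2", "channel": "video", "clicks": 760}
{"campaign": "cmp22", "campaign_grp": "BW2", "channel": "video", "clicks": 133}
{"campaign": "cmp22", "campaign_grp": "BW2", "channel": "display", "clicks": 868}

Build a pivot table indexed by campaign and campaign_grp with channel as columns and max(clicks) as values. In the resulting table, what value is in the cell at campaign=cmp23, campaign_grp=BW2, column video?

943

Rows with campaign=cmp23, campaign_grp=BW2 and channel=video: clicks values are 268, 943, 703, 647.
max(268, 943, 703, 647) = 943.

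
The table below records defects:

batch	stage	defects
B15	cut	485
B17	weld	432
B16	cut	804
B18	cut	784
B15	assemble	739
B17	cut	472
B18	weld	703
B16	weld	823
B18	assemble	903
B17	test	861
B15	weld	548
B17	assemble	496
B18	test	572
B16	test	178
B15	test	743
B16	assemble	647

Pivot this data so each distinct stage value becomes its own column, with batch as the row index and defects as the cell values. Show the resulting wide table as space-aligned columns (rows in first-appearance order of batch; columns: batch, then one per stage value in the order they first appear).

batch  cut  weld  assemble  test
B15    485  548   739       743 
B17    472  432   496       861 
B16    804  823   647       178 
B18    784  703   903       572 

Columns: batch plus the 4 distinct stage values (cut, weld, assemble, test).
For example, row B15 column cut takes defects=485 from the long row (B15, cut).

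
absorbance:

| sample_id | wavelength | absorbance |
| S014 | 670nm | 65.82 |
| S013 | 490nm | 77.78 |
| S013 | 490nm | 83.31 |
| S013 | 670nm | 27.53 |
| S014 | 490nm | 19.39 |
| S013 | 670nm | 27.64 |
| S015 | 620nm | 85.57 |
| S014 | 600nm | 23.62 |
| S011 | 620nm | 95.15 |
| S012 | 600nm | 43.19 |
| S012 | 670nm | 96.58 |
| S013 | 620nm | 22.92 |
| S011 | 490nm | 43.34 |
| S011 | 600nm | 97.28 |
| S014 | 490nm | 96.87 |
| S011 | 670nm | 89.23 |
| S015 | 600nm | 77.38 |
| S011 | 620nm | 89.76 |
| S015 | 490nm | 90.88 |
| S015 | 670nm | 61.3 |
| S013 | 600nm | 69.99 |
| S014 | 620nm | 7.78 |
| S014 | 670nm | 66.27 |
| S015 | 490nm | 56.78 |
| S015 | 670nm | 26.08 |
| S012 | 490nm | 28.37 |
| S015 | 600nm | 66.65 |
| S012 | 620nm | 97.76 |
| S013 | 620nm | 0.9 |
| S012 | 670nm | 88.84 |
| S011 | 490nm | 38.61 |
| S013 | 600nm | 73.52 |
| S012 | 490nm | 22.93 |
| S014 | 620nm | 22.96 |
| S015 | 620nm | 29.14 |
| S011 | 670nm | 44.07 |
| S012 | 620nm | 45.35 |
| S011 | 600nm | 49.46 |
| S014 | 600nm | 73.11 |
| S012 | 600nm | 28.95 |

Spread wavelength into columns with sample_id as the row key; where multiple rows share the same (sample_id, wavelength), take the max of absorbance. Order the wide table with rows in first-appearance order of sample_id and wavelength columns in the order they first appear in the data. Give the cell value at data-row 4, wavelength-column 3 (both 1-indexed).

95.15

With rows in first-appearance order of sample_id, row 4 is sample_id=S011. wavelength columns in first-appearance order: 670nm, 490nm, 620nm, 600nm; column 3 is 620nm.
Long rows with sample_id=S011, wavelength=620nm: max(95.15, 89.76) = 95.15.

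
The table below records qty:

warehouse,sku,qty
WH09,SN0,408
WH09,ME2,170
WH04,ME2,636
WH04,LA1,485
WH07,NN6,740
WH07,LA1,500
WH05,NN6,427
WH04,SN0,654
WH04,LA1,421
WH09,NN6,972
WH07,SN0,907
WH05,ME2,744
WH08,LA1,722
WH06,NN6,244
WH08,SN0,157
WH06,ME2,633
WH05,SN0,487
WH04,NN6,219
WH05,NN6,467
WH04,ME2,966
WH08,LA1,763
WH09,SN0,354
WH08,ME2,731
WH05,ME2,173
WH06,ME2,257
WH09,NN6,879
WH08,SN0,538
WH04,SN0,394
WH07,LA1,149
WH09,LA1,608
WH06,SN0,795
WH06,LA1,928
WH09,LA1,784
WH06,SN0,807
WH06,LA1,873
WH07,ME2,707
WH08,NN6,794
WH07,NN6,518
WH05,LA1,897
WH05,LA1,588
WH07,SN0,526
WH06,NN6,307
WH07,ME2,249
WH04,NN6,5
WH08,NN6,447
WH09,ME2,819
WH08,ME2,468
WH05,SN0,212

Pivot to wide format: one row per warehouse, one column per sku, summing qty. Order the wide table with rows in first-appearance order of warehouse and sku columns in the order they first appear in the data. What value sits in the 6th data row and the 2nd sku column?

890

With rows in first-appearance order of warehouse, row 6 is warehouse=WH06. sku columns in first-appearance order: SN0, ME2, LA1, NN6; column 2 is ME2.
Long rows with warehouse=WH06, sku=ME2: 633 + 257 = 890.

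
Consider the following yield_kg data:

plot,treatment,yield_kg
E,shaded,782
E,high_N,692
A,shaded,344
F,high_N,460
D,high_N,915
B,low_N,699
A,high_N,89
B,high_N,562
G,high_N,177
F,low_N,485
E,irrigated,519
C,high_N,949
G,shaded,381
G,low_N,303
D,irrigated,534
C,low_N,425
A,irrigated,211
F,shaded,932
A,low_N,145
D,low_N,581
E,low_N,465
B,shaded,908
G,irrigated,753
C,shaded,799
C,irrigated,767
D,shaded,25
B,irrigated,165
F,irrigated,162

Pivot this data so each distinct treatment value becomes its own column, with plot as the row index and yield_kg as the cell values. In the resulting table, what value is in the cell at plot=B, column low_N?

Wide layout: rows indexed by plot, columns are the 4 distinct treatment values (shaded, high_N, low_N, irrigated).
Cell (plot=B, treatment=low_N) draws from the long row where plot=B and treatment=low_N, which has yield_kg=699.

699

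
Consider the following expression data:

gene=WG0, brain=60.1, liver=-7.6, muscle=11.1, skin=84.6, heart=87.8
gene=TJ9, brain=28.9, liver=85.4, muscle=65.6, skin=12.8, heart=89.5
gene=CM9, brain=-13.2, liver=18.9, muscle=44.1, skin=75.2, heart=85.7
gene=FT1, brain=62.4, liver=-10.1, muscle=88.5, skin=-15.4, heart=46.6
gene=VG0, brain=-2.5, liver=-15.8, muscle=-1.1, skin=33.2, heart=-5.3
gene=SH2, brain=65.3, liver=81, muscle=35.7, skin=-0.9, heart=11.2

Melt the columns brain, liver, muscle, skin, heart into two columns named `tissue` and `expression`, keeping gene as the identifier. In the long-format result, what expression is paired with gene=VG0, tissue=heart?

Unpivoting turns each (gene, wide-column) pair into one long row.
The wide cell at row VG0, column heart holds -5.3, so the long row (VG0, heart) has expression=-5.3.

-5.3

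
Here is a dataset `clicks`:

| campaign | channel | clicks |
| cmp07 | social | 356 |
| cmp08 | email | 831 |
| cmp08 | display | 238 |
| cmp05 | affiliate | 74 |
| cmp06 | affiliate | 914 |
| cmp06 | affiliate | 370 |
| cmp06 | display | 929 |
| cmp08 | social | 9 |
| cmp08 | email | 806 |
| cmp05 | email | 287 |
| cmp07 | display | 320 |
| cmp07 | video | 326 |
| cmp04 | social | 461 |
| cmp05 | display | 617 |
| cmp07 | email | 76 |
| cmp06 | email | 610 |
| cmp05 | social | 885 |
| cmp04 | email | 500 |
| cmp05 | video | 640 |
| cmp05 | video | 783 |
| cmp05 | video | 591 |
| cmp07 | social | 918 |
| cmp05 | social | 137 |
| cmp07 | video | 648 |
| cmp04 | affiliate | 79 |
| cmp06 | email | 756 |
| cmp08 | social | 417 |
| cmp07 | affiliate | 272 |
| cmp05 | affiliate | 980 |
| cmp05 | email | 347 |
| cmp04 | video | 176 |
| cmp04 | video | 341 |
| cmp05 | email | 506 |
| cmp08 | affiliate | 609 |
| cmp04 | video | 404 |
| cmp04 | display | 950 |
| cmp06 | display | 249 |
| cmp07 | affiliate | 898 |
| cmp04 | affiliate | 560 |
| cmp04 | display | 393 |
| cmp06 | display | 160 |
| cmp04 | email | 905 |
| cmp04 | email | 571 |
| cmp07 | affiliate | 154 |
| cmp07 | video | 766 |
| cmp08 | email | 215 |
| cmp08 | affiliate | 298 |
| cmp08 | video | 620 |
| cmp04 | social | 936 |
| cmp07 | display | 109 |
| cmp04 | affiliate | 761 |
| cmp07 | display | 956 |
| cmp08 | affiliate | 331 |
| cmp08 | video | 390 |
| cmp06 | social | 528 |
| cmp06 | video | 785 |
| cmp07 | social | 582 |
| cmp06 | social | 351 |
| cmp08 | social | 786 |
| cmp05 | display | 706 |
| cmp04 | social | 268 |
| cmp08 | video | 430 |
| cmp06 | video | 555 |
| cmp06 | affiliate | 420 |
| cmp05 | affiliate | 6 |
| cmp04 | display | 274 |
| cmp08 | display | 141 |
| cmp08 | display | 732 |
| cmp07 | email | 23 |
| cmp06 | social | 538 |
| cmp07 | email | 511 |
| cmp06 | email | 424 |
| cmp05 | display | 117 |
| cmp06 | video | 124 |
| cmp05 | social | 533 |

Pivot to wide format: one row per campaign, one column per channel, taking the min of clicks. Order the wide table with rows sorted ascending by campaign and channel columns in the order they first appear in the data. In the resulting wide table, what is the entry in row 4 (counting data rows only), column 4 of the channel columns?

154

With rows sorted ascending by campaign, row 4 is campaign=cmp07. channel columns in first-appearance order: social, email, display, affiliate, video; column 4 is affiliate.
Long rows with campaign=cmp07, channel=affiliate: min(272, 898, 154) = 154.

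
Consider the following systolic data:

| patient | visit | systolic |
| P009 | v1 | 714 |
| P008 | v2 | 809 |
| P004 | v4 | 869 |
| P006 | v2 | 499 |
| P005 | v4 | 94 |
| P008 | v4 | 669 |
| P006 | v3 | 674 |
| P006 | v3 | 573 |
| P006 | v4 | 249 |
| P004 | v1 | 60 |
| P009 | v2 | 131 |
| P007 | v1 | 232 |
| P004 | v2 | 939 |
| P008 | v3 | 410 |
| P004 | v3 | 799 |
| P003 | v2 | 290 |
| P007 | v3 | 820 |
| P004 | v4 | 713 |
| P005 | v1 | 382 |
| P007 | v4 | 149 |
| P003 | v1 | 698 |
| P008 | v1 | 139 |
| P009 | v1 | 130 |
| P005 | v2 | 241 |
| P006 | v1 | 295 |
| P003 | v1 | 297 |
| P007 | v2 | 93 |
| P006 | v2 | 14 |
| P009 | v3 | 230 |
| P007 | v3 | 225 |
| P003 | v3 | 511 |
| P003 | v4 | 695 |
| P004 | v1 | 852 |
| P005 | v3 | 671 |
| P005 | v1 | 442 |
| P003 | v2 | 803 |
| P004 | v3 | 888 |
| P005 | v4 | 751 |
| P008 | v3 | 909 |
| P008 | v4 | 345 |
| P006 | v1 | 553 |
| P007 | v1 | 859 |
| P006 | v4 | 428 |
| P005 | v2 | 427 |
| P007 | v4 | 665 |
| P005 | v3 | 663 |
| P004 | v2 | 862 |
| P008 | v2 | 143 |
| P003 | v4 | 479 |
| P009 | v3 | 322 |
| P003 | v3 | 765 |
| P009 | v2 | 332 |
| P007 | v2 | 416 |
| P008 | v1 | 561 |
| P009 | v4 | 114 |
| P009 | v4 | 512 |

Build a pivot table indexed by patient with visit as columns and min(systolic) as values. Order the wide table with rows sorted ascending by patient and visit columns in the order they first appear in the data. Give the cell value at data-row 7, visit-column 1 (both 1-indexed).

130

With rows sorted ascending by patient, row 7 is patient=P009. visit columns in first-appearance order: v1, v2, v4, v3; column 1 is v1.
Long rows with patient=P009, visit=v1: min(714, 130) = 130.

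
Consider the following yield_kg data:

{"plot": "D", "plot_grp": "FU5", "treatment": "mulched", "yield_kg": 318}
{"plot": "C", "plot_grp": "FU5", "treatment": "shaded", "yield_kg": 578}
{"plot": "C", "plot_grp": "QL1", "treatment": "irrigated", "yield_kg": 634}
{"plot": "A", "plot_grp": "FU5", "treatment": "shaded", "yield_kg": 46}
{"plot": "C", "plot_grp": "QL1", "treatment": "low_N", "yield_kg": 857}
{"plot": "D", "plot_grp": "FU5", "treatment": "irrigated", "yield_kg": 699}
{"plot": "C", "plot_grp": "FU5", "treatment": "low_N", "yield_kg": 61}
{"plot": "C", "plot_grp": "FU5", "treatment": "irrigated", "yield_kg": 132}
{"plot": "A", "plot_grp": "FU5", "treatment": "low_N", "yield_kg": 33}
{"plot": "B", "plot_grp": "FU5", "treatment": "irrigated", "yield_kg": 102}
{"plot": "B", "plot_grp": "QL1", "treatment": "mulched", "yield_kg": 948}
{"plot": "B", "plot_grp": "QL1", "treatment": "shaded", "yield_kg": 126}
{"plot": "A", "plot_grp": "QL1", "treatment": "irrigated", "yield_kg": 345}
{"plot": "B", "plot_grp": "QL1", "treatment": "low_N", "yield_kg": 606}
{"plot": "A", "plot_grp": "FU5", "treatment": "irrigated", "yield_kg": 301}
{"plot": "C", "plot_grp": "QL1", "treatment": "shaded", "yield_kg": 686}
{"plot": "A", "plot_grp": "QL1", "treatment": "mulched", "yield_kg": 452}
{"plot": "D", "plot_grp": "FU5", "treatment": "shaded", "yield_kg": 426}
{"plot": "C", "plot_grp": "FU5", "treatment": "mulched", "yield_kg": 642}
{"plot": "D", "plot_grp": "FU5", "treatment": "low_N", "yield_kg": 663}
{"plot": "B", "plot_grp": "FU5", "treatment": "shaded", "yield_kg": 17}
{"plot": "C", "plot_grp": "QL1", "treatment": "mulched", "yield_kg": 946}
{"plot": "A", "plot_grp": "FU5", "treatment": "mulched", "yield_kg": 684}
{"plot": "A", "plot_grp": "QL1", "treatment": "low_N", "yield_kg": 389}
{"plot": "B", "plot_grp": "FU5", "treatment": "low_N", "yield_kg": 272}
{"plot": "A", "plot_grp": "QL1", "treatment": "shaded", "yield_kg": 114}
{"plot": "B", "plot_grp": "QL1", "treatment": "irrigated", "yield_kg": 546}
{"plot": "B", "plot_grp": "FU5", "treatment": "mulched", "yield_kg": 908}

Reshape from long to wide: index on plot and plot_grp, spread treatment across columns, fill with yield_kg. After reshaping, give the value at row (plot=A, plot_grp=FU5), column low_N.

Wide layout: rows indexed by plot and plot_grp, columns are the 4 distinct treatment values (mulched, shaded, irrigated, low_N).
Cell (plot=A, plot_grp=FU5, treatment=low_N) draws from the long row where plot=A, plot_grp=FU5 and treatment=low_N, which has yield_kg=33.

33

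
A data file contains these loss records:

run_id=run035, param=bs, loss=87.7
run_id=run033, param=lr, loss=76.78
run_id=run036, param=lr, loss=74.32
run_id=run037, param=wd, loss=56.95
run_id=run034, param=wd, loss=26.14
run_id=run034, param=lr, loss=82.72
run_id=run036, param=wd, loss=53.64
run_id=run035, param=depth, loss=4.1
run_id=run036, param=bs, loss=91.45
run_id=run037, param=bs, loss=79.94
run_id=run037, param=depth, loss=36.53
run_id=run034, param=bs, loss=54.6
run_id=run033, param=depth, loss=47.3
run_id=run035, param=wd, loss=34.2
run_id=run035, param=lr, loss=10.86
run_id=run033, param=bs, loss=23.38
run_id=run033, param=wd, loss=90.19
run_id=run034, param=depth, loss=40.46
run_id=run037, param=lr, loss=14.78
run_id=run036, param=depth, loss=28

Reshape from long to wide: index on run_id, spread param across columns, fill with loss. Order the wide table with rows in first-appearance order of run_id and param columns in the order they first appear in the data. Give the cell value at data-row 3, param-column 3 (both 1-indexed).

53.64

With rows in first-appearance order of run_id, row 3 is run_id=run036. param columns in first-appearance order: bs, lr, wd, depth; column 3 is wd.
Long rows with run_id=run036, param=wd: loss = 53.64.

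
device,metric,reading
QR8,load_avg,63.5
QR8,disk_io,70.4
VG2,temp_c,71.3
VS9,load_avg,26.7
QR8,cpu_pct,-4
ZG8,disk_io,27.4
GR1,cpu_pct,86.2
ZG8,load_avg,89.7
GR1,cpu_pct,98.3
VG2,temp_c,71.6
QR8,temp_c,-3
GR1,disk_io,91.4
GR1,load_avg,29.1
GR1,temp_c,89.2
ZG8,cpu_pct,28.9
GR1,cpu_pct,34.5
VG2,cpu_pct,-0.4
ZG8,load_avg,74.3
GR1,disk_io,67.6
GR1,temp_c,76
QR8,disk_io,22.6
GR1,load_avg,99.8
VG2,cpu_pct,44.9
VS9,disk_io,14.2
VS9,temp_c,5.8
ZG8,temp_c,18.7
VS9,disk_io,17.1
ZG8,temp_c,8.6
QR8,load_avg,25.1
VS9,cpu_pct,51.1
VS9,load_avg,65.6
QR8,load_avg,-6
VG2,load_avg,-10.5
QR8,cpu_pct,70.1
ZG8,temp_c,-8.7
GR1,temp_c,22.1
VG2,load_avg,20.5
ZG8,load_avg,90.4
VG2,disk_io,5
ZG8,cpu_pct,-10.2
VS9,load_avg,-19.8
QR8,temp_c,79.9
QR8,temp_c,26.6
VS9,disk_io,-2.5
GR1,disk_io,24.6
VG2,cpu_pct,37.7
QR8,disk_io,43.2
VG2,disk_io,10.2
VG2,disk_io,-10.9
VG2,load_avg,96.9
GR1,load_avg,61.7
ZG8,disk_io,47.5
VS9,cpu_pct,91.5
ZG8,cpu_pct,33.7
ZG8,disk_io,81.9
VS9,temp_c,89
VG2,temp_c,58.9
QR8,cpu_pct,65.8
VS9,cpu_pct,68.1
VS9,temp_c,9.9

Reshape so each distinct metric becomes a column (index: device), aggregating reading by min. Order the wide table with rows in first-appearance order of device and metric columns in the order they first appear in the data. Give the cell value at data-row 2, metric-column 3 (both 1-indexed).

58.9

With rows in first-appearance order of device, row 2 is device=VG2. metric columns in first-appearance order: load_avg, disk_io, temp_c, cpu_pct; column 3 is temp_c.
Long rows with device=VG2, metric=temp_c: min(71.3, 71.6, 58.9) = 58.9.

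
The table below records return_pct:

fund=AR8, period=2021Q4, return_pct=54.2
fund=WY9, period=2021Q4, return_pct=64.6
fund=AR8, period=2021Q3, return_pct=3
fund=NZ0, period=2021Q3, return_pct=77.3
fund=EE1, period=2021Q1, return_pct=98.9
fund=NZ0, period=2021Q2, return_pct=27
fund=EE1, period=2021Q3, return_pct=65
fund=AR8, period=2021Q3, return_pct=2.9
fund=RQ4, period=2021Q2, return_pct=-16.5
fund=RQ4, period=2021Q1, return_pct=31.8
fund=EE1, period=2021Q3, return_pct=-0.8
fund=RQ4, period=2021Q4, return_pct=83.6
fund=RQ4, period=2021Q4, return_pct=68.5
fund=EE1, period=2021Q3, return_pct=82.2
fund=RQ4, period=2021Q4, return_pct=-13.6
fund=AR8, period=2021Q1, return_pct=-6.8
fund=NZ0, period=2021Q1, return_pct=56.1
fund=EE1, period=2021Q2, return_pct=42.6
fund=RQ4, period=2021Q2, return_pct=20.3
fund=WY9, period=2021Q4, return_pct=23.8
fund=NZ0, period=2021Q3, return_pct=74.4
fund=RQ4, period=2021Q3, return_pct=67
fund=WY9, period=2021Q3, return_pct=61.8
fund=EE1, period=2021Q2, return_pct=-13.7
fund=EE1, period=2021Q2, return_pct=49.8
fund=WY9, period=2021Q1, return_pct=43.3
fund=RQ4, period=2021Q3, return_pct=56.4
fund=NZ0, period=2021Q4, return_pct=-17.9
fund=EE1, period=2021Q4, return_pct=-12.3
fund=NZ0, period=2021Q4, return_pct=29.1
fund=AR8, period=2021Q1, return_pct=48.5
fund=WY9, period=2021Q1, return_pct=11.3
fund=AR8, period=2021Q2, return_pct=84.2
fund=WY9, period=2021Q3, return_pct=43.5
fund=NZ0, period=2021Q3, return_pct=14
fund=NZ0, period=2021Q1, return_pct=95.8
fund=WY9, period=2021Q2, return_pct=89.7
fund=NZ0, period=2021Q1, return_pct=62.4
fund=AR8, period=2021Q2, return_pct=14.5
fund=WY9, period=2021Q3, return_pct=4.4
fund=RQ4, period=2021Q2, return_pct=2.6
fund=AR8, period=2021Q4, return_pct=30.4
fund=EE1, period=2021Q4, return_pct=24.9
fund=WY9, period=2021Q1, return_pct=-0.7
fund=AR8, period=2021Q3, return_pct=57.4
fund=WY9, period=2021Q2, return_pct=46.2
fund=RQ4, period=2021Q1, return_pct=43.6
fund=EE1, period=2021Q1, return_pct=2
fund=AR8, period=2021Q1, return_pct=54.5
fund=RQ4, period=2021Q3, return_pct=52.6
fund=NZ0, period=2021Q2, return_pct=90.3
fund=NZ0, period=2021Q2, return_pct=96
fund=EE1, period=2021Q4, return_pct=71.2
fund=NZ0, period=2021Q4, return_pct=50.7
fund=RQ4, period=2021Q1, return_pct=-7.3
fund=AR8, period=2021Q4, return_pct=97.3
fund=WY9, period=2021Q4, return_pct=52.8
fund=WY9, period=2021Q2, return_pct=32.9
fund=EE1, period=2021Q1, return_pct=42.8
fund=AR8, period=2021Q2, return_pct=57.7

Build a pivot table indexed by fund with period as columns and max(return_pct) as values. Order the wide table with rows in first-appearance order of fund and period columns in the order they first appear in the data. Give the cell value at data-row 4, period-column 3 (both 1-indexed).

With rows in first-appearance order of fund, row 4 is fund=EE1. period columns in first-appearance order: 2021Q4, 2021Q3, 2021Q1, 2021Q2; column 3 is 2021Q1.
Long rows with fund=EE1, period=2021Q1: max(98.9, 2, 42.8) = 98.9.

98.9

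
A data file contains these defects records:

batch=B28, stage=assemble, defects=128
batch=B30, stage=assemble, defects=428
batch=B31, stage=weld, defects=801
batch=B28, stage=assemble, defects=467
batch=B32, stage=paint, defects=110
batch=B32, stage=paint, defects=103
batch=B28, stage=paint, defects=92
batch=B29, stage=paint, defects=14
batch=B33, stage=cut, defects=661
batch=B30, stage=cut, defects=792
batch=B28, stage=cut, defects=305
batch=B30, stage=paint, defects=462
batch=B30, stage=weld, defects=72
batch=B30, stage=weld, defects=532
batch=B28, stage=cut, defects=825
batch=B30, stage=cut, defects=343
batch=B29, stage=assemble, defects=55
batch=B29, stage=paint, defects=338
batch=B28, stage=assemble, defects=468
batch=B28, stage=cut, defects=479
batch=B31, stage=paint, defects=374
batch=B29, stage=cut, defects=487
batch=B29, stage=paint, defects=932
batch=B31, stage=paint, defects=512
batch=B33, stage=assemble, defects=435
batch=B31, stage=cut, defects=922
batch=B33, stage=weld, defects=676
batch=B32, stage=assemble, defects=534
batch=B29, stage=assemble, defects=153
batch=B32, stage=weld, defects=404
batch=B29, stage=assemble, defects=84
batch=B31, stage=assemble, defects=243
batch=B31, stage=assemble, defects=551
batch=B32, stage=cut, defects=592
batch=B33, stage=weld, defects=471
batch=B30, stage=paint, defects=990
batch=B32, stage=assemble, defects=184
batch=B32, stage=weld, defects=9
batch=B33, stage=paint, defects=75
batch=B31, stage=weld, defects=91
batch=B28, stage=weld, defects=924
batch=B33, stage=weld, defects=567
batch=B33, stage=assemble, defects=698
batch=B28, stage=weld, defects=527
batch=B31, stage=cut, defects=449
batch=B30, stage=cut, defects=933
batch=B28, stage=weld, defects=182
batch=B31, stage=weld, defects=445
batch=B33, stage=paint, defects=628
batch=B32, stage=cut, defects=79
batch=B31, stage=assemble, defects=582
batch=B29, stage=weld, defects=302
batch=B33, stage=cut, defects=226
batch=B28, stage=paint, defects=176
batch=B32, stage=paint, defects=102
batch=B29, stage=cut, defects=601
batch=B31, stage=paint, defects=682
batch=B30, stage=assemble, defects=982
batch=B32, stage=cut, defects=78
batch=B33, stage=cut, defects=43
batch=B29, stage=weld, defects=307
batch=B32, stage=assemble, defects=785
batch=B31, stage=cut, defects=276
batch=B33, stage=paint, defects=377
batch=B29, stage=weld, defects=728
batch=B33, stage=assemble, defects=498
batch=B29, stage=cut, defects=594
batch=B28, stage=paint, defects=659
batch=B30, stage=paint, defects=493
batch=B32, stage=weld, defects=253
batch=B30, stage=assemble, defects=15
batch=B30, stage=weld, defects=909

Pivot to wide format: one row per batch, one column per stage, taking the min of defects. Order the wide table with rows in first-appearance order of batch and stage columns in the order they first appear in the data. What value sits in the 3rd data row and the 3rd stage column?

374

With rows in first-appearance order of batch, row 3 is batch=B31. stage columns in first-appearance order: assemble, weld, paint, cut; column 3 is paint.
Long rows with batch=B31, stage=paint: min(374, 512, 682) = 374.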